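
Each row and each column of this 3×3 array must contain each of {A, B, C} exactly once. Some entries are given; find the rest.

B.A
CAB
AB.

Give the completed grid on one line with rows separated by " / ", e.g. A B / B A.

(r1,c2): row 1 has {A,B}; column 2 has {A,B}, so it must be C.
(r3,c3): row 3 has {A,B}; column 3 has {A,B}, so it must be C.

B C A / C A B / A B C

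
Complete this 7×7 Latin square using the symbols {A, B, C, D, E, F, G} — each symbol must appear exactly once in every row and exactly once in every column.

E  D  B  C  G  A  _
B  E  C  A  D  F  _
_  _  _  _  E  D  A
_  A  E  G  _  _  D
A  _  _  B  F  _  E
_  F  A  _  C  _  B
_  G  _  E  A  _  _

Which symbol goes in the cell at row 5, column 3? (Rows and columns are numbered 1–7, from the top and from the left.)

D

(r1,c7) = F
(r2,c7) = G
(r3,c4) = F
(r4,c5) = B
(r4,c6) = C
(r5,c2) = C
(r5,c6) = G
(r6,c4) = D
(r6,c6) = E
(r7,c6) = B
(r7,c7) = C
(r3,c2) = B
(r3,c3) = G
(r4,c1) = F
(r5,c3) = D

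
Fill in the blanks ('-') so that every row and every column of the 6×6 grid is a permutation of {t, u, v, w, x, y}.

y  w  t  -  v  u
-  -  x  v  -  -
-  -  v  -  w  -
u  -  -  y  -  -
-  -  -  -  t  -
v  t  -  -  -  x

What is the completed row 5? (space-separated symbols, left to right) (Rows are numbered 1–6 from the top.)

w x y u t v

Cell (r1,c4): row 1 has {t,u,v,w,y}; column 4 has {v,y} → x.
Cell (r4,c3): row 4 has {u,y}; column 3 has {t,v,x} → w.
Cell (r4,c5): row 4 has {u,w,y}; column 5 has {t,v,w} → x.
Cell (r4,c2): row 4 has {u,w,x,y}; column 2 has {t,w} → v.
Cell (r4,c6): row 4 has {u,v,w,x,y}; column 6 has {u,x} → t.
Cell (r3,c6): row 3 has {v,w}; column 6 has {t,u,x} → y.
Cell (r2,c6): row 2 has {v,x}; column 6 has {t,u,x,y} → w.
Cell (r5,c6): row 5 has {t}; column 6 has {t,u,w,x,y} → v.
Cell (r2,c1): row 2 has {v,w,x}; column 1 has {u,v,y} → t.
Cell (r3,c1): row 3 has {v,w,y}; column 1 has {t,u,v,y} → x.
Cell (r3,c2): row 3 has {v,w,x,y}; column 2 has {t,v,w} → u.
Cell (r3,c4): row 3 has {u,v,w,x,y}; column 4 has {v,x,y} → t.
Cell (r5,c1): row 5 has {t,v}; column 1 has {t,u,v,x,y} → w.
Cell (r5,c4): row 5 has {t,v,w}; column 4 has {t,v,x,y} → u.
Cell (r6,c4): row 6 has {t,v,x}; column 4 has {t,u,v,x,y} → w.
Cell (r2,c2): row 2 has {t,v,w,x}; column 2 has {t,u,v,w} → y.
Cell (r2,c5): row 2 has {t,v,w,x,y}; column 5 has {t,v,w,x} → u.
Cell (r5,c2): row 5 has {t,u,v,w}; column 2 has {t,u,v,w,y} → x.
Cell (r5,c3): row 5 has {t,u,v,w,x}; column 3 has {t,v,w,x} → y.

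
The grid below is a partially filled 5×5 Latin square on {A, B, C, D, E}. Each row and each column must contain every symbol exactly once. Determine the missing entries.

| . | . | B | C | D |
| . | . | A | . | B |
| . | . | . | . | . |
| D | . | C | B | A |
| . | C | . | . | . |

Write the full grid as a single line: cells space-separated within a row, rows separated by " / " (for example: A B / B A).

At row 4, column 2: row 4 has {A,B,C,D}; column 2 has {C}; that leaves E.
At row 5, column 5: row 5 has {C}; column 5 has {A,B,D}; that leaves E.
At row 1, column 2: row 1 has {B,C,D}; column 2 has {C,E}; that leaves A.
At row 2, column 2: row 2 has {A,B}; column 2 has {A,C,E}; that leaves D.
At row 2, column 4: row 2 has {A,B,D}; column 4 has {B,C}; that leaves E.
At row 3, column 2: row 3 is empty so far; column 2 has {A,C,D,E}; that leaves B.
At row 3, column 5: row 3 has {B}; column 5 has {A,B,D,E}; that leaves C.
At row 5, column 3: row 5 has {C,E}; column 3 has {A,B,C}; that leaves D.
At row 5, column 4: row 5 has {C,D,E}; column 4 has {B,C,E}; that leaves A.
At row 1, column 1: row 1 has {A,B,C,D}; column 1 has {D}; that leaves E.
At row 2, column 1: row 2 has {A,B,D,E}; column 1 has {D,E}; that leaves C.
At row 3, column 1: row 3 has {B,C}; column 1 has {C,D,E}; that leaves A.
At row 3, column 3: row 3 has {A,B,C}; column 3 has {A,B,C,D}; that leaves E.
At row 3, column 4: row 3 has {A,B,C,E}; column 4 has {A,B,C,E}; that leaves D.
At row 5, column 1: row 5 has {A,C,D,E}; column 1 has {A,C,D,E}; that leaves B.

E A B C D / C D A E B / A B E D C / D E C B A / B C D A E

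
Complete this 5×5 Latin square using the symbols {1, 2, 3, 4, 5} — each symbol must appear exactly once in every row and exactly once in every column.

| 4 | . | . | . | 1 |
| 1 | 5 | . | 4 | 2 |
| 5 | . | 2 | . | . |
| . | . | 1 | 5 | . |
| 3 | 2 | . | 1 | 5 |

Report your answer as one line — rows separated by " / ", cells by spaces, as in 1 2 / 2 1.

4 3 5 2 1 / 1 5 3 4 2 / 5 1 2 3 4 / 2 4 1 5 3 / 3 2 4 1 5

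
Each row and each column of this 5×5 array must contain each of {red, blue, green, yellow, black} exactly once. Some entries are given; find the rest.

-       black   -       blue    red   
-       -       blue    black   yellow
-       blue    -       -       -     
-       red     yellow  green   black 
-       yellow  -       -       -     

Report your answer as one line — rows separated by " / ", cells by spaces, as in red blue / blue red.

(r1,c3): row 1 has {red,blue,black}; column 3 has {blue,yellow}, so it must be green.
(r2,c2): row 2 has {blue,yellow,black}; column 2 has {red,blue,yellow,black}, so it must be green.
(r3,c5): row 3 has {blue}; column 5 has {red,yellow,black}, so it must be green.
(r4,c1): row 4 has {red,green,yellow,black}; column 1 is empty so far, so it must be blue.
(r5,c4): row 5 has {yellow}; column 4 has {blue,green,black}, so it must be red.
(r5,c5): row 5 has {red,yellow}; column 5 has {red,green,yellow,black}, so it must be blue.
(r1,c1): row 1 has {red,blue,green,black}; column 1 has {blue}, so it must be yellow.
(r2,c1): row 2 has {blue,green,yellow,black}; column 1 has {blue,yellow}, so it must be red.
(r3,c1): row 3 has {blue,green}; column 1 has {red,blue,yellow}, so it must be black.
(r3,c3): row 3 has {blue,green,black}; column 3 has {blue,green,yellow}, so it must be red.
(r3,c4): row 3 has {red,blue,green,black}; column 4 has {red,blue,green,black}, so it must be yellow.
(r5,c1): row 5 has {red,blue,yellow}; column 1 has {red,blue,yellow,black}, so it must be green.
(r5,c3): row 5 has {red,blue,green,yellow}; column 3 has {red,blue,green,yellow}, so it must be black.

yellow black green blue red / red green blue black yellow / black blue red yellow green / blue red yellow green black / green yellow black red blue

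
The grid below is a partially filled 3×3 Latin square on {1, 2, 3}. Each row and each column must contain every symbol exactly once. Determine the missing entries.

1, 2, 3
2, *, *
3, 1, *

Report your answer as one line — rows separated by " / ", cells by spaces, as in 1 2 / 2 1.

1 2 3 / 2 3 1 / 3 1 2

(r2,c2) = 3
(r2,c3) = 1
(r3,c3) = 2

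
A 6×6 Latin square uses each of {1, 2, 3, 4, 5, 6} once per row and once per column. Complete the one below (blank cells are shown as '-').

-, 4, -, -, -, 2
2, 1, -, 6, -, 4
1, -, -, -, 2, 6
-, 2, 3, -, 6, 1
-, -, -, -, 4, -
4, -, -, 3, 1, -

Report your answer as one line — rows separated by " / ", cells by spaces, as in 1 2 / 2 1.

3 4 6 1 5 2 / 2 1 5 6 3 4 / 1 3 4 5 2 6 / 5 2 3 4 6 1 / 6 5 1 2 4 3 / 4 6 2 3 1 5

(r2,c3) = 5
(r2,c5) = 3
(r3,c3) = 4
(r3,c4) = 5
(r4,c1) = 5
(r4,c4) = 4
(r6,c6) = 5
(r1,c4) = 1
(r1,c5) = 5
(r3,c2) = 3
(r5,c4) = 2
(r5,c6) = 3
(r6,c2) = 6
(r6,c3) = 2
(r1,c3) = 6
(r5,c1) = 6
(r5,c2) = 5
(r5,c3) = 1
(r1,c1) = 3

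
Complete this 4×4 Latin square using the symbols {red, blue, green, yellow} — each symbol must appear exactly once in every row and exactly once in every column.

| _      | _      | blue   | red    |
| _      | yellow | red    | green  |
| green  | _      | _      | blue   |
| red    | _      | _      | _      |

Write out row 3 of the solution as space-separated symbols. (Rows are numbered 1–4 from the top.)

green red yellow blue

(r1,c1) = yellow
(r1,c2) = green
(r2,c1) = blue
(r3,c2) = red
(r3,c3) = yellow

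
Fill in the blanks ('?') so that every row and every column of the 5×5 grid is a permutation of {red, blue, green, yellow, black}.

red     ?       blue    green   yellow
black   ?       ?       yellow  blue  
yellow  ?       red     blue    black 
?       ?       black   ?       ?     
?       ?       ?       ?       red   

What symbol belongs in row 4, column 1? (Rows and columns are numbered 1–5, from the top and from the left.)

blue

(r1,c2): row 1 has {red,blue,green,yellow}; column 2 is empty so far, so it must be black.
(r2,c3): row 2 has {blue,yellow,black}; column 3 has {red,blue,black}, so it must be green.
(r3,c2): row 3 has {red,blue,yellow,black}; column 2 has {black}, so it must be green.
(r4,c4): row 4 has {black}; column 4 has {blue,green,yellow}, so it must be red.
(r4,c5): row 4 has {red,black}; column 5 has {red,blue,yellow,black}, so it must be green.
(r5,c3): row 5 has {red}; column 3 has {red,blue,green,black}, so it must be yellow.
(r5,c4): row 5 has {red,yellow}; column 4 has {red,blue,green,yellow}, so it must be black.
(r2,c2): row 2 has {blue,green,yellow,black}; column 2 has {green,black}, so it must be red.
(r4,c1): row 4 has {red,green,black}; column 1 has {red,yellow,black}, so it must be blue.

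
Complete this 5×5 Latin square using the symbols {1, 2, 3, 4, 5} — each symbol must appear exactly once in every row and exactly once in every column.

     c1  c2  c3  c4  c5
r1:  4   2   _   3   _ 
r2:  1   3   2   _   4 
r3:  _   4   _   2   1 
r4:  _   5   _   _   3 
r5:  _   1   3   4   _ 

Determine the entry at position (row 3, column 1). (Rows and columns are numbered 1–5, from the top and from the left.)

(r1,c5) = 5
(r2,c4) = 5
(r3,c3) = 5
(r4,c1) = 2
(r4,c4) = 1
(r5,c1) = 5
(r5,c5) = 2
(r1,c3) = 1
(r3,c1) = 3

3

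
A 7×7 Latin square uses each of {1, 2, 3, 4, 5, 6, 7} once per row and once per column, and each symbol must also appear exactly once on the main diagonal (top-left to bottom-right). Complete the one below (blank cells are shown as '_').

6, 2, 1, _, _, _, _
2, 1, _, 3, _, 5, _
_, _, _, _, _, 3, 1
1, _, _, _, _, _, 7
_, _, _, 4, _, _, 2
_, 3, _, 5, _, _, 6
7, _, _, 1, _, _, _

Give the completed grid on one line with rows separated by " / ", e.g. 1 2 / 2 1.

6 2 1 7 3 4 5 / 2 1 6 3 7 5 4 / 5 7 4 6 2 3 1 / 1 5 3 2 4 6 7 / 3 6 7 4 5 1 2 / 4 3 2 5 1 7 6 / 7 4 5 1 6 2 3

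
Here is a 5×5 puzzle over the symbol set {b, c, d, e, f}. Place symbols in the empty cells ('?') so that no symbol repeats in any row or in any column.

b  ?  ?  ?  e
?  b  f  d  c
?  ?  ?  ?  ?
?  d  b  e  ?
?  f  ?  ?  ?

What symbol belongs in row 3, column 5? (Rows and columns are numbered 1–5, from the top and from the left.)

d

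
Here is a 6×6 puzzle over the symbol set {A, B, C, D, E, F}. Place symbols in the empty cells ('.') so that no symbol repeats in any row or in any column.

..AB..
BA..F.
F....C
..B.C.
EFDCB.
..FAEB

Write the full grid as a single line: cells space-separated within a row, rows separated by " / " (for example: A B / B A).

C E A B D F / B A C E F D / F B E D A C / A D B F C E / E F D C B A / D C F A E B

row 1 has {A,B}; column 5 has {B,C,E,F} — only D is left for (r1,c5).
row 3 has {C,F}; column 3 has {A,B,D,F} — only E is left for (r3,c3).
row 3 has {C,E,F}; column 4 has {A,B,C} — only D is left for (r3,c4).
row 3 has {C,D,E,F}; column 5 has {B,C,D,E,F} — only A is left for (r3,c5).
row 5 has {B,C,D,E,F}; column 6 has {B,C} — only A is left for (r5,c6).
row 1 has {A,B,D}; column 1 has {B,E,F} — only C is left for (r1,c1).
row 1 has {A,B,C,D}; column 2 has {A,F} — only E is left for (r1,c2).
row 1 has {A,B,C,D,E}; column 6 has {A,B,C} — only F is left for (r1,c6).
row 2 has {A,B,F}; column 3 has {A,B,D,E,F} — only C is left for (r2,c3).
row 2 has {A,B,C,F}; column 4 has {A,B,C,D} — only E is left for (r2,c4).
row 2 has {A,B,C,E,F}; column 6 has {A,B,C,F} — only D is left for (r2,c6).
row 3 has {A,C,D,E,F}; column 2 has {A,E,F} — only B is left for (r3,c2).
row 4 has {B,C}; column 2 has {A,B,E,F} — only D is left for (r4,c2).
row 4 has {B,C,D}; column 4 has {A,B,C,D,E} — only F is left for (r4,c4).
row 4 has {B,C,D,F}; column 6 has {A,B,C,D,F} — only E is left for (r4,c6).
row 6 has {A,B,E,F}; column 1 has {B,C,E,F} — only D is left for (r6,c1).
row 6 has {A,B,D,E,F}; column 2 has {A,B,D,E,F} — only C is left for (r6,c2).
row 4 has {B,C,D,E,F}; column 1 has {B,C,D,E,F} — only A is left for (r4,c1).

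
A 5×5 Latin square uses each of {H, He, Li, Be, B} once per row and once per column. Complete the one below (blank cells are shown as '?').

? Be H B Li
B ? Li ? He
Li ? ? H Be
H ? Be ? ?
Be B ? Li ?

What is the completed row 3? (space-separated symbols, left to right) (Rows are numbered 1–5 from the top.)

Li He B H Be

(r1,c1) = He
(r2,c2) = H
(r2,c4) = Be
(r3,c2) = He
(r3,c3) = B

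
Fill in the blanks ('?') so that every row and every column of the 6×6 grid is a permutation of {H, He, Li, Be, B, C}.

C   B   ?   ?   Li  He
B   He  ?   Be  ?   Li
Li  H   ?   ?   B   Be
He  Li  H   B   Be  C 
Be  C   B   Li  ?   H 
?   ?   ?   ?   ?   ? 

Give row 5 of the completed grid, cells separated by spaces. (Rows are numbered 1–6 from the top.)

Be C B Li He H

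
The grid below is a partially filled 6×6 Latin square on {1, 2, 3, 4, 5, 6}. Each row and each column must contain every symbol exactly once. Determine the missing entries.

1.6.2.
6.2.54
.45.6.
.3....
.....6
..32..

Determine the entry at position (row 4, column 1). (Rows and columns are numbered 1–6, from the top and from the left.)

2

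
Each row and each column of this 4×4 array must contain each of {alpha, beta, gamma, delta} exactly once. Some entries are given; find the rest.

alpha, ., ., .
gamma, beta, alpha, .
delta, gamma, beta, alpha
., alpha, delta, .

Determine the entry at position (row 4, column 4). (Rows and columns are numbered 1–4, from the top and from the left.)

gamma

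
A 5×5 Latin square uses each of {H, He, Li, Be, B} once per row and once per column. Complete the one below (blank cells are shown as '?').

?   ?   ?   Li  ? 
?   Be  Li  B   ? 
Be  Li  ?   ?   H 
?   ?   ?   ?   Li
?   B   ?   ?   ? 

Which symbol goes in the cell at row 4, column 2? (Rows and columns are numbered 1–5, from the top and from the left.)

He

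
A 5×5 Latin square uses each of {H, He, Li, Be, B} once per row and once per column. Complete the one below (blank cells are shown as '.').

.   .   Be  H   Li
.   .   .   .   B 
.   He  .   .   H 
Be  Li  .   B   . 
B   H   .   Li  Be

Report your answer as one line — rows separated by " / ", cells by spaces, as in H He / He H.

He B Be H Li / H Be Li He B / Li He B Be H / Be Li H B He / B H He Li Be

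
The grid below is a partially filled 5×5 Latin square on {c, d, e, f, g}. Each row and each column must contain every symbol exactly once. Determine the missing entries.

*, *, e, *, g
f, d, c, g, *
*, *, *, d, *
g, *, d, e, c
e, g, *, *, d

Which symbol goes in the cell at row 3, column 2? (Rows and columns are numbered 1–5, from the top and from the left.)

e

(r2,c5) = e
(r3,c1) = c
(r3,c5) = f
(r4,c2) = f
(r5,c3) = f
(r5,c4) = c
(r1,c1) = d
(r1,c2) = c
(r1,c4) = f
(r3,c2) = e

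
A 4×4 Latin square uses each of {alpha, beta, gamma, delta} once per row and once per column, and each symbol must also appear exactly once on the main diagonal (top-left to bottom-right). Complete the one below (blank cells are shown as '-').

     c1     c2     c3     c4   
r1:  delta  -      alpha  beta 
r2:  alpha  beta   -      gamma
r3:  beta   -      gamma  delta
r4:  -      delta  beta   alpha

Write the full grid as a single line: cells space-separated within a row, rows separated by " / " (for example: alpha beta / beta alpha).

At row 1, column 2: row 1 has {alpha,beta,delta}; column 2 has {beta,delta}; that leaves gamma.
At row 2, column 3: row 2 has {alpha,beta,gamma}; column 3 has {alpha,beta,gamma}; that leaves delta.
At row 3, column 2: row 3 has {beta,gamma,delta}; column 2 has {beta,gamma,delta}; that leaves alpha.
At row 4, column 1: row 4 has {alpha,beta,delta}; column 1 has {alpha,beta,delta}; that leaves gamma.

delta gamma alpha beta / alpha beta delta gamma / beta alpha gamma delta / gamma delta beta alpha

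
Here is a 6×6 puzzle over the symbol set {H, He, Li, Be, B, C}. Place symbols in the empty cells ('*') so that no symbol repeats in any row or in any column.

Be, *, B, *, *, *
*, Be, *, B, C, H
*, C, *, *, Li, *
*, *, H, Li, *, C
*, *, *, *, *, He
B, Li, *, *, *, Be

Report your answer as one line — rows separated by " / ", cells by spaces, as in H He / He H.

Cell (r1,c6): row 1 has {Be,B}; column 6 has {H,He,Be,C} → Li.
Cell (r3,c6): row 3 has {Li,C}; column 6 has {H,He,Li,Be,C} → B.
Cell (r4,c1): row 4 has {H,Li,C}; column 1 has {Be,B} → He.
Cell (r4,c2): row 4 has {H,He,Li,C}; column 2 has {Li,Be,C} → B.
Cell (r4,c5): row 4 has {H,He,Li,B,C}; column 5 has {Li,C} → Be.
Cell (r5,c2): row 5 has {He}; column 2 has {Li,Be,B,C} → H.
Cell (r5,c5): row 5 has {H,He}; column 5 has {Li,Be,C} → B.
Cell (r1,c2): row 1 has {Li,Be,B}; column 2 has {H,Li,Be,B,C} → He.
Cell (r1,c5): row 1 has {He,Li,Be,B}; column 5 has {Li,Be,B,C} → H.
Cell (r2,c1): row 2 has {H,Be,B,C}; column 1 has {He,Be,B} → Li.
Cell (r2,c3): row 2 has {H,Li,Be,B,C}; column 3 has {H,B} → He.
Cell (r3,c1): row 3 has {Li,B,C}; column 1 has {He,Li,Be,B} → H.
Cell (r3,c3): row 3 has {H,Li,B,C}; column 3 has {H,He,B} → Be.
Cell (r3,c4): row 3 has {H,Li,Be,B,C}; column 4 has {Li,B} → He.
Cell (r5,c1): row 5 has {H,He,B}; column 1 has {H,He,Li,Be,B} → C.
Cell (r5,c3): row 5 has {H,He,B,C}; column 3 has {H,He,Be,B} → Li.
Cell (r5,c4): row 5 has {H,He,Li,B,C}; column 4 has {He,Li,B} → Be.
Cell (r6,c3): row 6 has {Li,Be,B}; column 3 has {H,He,Li,Be,B} → C.
Cell (r6,c4): row 6 has {Li,Be,B,C}; column 4 has {He,Li,Be,B} → H.
Cell (r6,c5): row 6 has {H,Li,Be,B,C}; column 5 has {H,Li,Be,B,C} → He.
Cell (r1,c4): row 1 has {H,He,Li,Be,B}; column 4 has {H,He,Li,Be,B} → C.

Be He B C H Li / Li Be He B C H / H C Be He Li B / He B H Li Be C / C H Li Be B He / B Li C H He Be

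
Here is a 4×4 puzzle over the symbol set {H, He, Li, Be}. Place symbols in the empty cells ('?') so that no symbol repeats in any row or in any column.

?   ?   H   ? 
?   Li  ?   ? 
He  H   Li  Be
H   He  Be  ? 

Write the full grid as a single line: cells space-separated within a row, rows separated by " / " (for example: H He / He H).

Li Be H He / Be Li He H / He H Li Be / H He Be Li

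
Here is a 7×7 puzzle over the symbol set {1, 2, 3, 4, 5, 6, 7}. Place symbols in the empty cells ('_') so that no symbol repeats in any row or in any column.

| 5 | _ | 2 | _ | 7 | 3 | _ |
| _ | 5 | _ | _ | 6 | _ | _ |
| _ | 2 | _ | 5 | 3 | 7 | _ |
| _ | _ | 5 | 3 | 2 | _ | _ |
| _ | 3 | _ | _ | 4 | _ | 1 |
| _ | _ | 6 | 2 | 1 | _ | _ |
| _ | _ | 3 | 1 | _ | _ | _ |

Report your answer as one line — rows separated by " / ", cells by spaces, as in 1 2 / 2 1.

5 1 2 4 7 3 6 / 1 5 4 7 6 2 3 / 6 2 1 5 3 7 4 / 4 6 5 3 2 1 7 / 2 3 7 6 4 5 1 / 3 7 6 2 1 4 5 / 7 4 3 1 5 6 2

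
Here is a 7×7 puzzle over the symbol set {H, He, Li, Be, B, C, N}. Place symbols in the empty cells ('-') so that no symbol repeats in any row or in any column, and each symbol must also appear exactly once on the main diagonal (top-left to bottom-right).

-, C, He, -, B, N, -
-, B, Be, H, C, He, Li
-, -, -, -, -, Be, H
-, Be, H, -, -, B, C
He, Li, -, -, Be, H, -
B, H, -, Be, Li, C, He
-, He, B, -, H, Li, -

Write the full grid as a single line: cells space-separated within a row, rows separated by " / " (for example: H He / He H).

row 1 has {He,B,C,N}; column 4 has {H,Be} — only Li is left for (r1,c4).
row 1 has {He,Li,B,C,N}; column 7 has {H,He,Li,C} — only Be is left for (r1,c7).
row 2 has {H,He,Li,Be,B,C}; column 1 has {He,B} — only N is left for (r2,c1).
row 3 has {H,Be}; column 2 has {H,He,Li,Be,B,C} — only N is left for (r3,c2).
row 3 has {H,Be,N}; column 3 has {H,He,Be,B}; the diagonal has {Be,B,C} — only Li is left for (r3,c3).
row 3 has {H,Li,Be,N}; column 5 has {H,Li,Be,B,C} — only He is left for (r3,c5).
row 4 has {H,Be,B,C}; column 1 has {He,B,N} — only Li is left for (r4,c1).
row 4 has {H,Li,Be,B,C}; column 5 has {H,He,Li,Be,B,C} — only N is left for (r4,c5).
row 6 has {H,He,Li,Be,B,C}; column 3 has {H,He,Li,Be,B} — only N is left for (r6,c3).
row 7 has {H,He,Li,B}; column 7 has {H,He,Li,Be,C}; the diagonal has {Li,Be,B,C} — only N is left for (r7,c7).
row 1 has {He,Li,Be,B,C,N}; column 1 has {He,Li,B,N}; the diagonal has {Li,Be,B,C,N} — only H is left for (r1,c1).
row 3 has {H,He,Li,Be,N}; column 1 has {H,He,Li,B,N} — only C is left for (r3,c1).
row 3 has {H,He,Li,Be,C,N}; column 4 has {H,Li,Be} — only B is left for (r3,c4).
row 4 has {H,Li,Be,B,C,N}; column 4 has {H,Li,Be,B}; the diagonal has {H,Li,Be,B,C,N} — only He is left for (r4,c4).
row 5 has {H,He,Li,Be}; column 3 has {H,He,Li,Be,B,N} — only C is left for (r5,c3).
row 5 has {H,He,Li,Be,C}; column 4 has {H,He,Li,Be,B} — only N is left for (r5,c4).
row 5 has {H,He,Li,Be,C,N}; column 7 has {H,He,Li,Be,C,N} — only B is left for (r5,c7).
row 7 has {H,He,Li,B,N}; column 1 has {H,He,Li,B,C,N} — only Be is left for (r7,c1).
row 7 has {H,He,Li,Be,B,N}; column 4 has {H,He,Li,Be,B,N} — only C is left for (r7,c4).

H C He Li B N Be / N B Be H C He Li / C N Li B He Be H / Li Be H He N B C / He Li C N Be H B / B H N Be Li C He / Be He B C H Li N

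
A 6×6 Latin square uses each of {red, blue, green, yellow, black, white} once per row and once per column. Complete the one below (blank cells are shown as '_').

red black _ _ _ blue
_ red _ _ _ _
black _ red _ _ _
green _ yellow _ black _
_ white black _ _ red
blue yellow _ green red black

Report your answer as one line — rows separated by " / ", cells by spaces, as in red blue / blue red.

red black green yellow white blue / white red blue black yellow green / black green red white blue yellow / green blue yellow red black white / yellow white black blue green red / blue yellow white green red black

At row 4, column 2: row 4 has {green,yellow,black}; column 2 has {red,yellow,black,white}; that leaves blue.
At row 4, column 6: row 4 has {blue,green,yellow,black}; column 6 has {red,blue,black}; that leaves white.
At row 5, column 1: row 5 has {red,black,white}; column 1 has {red,blue,green,black}; that leaves yellow.
At row 5, column 4: row 5 has {red,yellow,black,white}; column 4 has {green}; that leaves blue.
At row 5, column 5: row 5 has {red,blue,yellow,black,white}; column 5 has {red,black}; that leaves green.
At row 6, column 3: row 6 has {red,blue,green,yellow,black}; column 3 has {red,yellow,black}; that leaves white.
At row 1, column 3: row 1 has {red,blue,black}; column 3 has {red,yellow,black,white}; that leaves green.
At row 2, column 1: row 2 has {red}; column 1 has {red,blue,green,yellow,black}; that leaves white.
At row 2, column 3: row 2 has {red,white}; column 3 has {red,green,yellow,black,white}; that leaves blue.
At row 2, column 5: row 2 has {red,blue,white}; column 5 has {red,green,black}; that leaves yellow.
At row 2, column 6: row 2 has {red,blue,yellow,white}; column 6 has {red,blue,black,white}; that leaves green.
At row 3, column 2: row 3 has {red,black}; column 2 has {red,blue,yellow,black,white}; that leaves green.
At row 3, column 6: row 3 has {red,green,black}; column 6 has {red,blue,green,black,white}; that leaves yellow.
At row 4, column 4: row 4 has {blue,green,yellow,black,white}; column 4 has {blue,green}; that leaves red.
At row 1, column 5: row 1 has {red,blue,green,black}; column 5 has {red,green,yellow,black}; that leaves white.
At row 2, column 4: row 2 has {red,blue,green,yellow,white}; column 4 has {red,blue,green}; that leaves black.
At row 3, column 4: row 3 has {red,green,yellow,black}; column 4 has {red,blue,green,black}; that leaves white.
At row 3, column 5: row 3 has {red,green,yellow,black,white}; column 5 has {red,green,yellow,black,white}; that leaves blue.
At row 1, column 4: row 1 has {red,blue,green,black,white}; column 4 has {red,blue,green,black,white}; that leaves yellow.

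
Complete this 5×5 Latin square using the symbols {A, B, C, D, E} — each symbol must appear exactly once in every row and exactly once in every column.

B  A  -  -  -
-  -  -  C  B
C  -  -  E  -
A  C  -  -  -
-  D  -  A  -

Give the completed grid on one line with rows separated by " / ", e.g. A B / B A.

B A C D E / D E A C B / C B D E A / A C E B D / E D B A C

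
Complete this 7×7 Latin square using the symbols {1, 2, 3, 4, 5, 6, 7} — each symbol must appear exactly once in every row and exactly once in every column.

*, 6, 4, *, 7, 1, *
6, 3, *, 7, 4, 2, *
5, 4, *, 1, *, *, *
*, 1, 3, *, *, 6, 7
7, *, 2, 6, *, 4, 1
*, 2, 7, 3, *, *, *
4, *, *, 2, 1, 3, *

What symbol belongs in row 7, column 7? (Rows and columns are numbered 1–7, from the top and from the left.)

(r1,c4) = 5
(r2,c7) = 5
(r3,c3) = 6
(r3,c6) = 7
(r4,c1) = 2
(r4,c4) = 4
(r4,c5) = 5
(r5,c2) = 5
(r5,c5) = 3
(r6,c1) = 1
(r6,c5) = 6
(r6,c6) = 5
(r6,c7) = 4
(r7,c2) = 7
(r7,c3) = 5
(r7,c7) = 6

6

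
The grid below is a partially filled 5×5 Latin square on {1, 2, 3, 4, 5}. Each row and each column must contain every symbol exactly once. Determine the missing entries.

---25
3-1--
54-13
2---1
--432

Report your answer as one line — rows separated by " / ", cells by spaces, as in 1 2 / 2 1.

4 1 3 2 5 / 3 2 1 5 4 / 5 4 2 1 3 / 2 3 5 4 1 / 1 5 4 3 2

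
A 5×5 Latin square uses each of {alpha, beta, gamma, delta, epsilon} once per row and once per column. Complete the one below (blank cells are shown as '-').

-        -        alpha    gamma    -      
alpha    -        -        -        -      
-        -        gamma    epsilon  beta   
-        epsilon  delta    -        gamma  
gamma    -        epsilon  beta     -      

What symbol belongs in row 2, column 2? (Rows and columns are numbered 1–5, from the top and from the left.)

(r2,c3): row 2 has {alpha}; column 3 has {alpha,gamma,delta,epsilon}, so it must be beta.
(r2,c4): row 2 has {alpha,beta}; column 4 has {beta,gamma,epsilon}, so it must be delta.
(r2,c5): row 2 has {alpha,beta,delta}; column 5 has {beta,gamma}, so it must be epsilon.
(r3,c1): row 3 has {beta,gamma,epsilon}; column 1 has {alpha,gamma}, so it must be delta.
(r3,c2): row 3 has {beta,gamma,delta,epsilon}; column 2 has {epsilon}, so it must be alpha.
(r4,c1): row 4 has {gamma,delta,epsilon}; column 1 has {alpha,gamma,delta}, so it must be beta.
(r4,c4): row 4 has {beta,gamma,delta,epsilon}; column 4 has {beta,gamma,delta,epsilon}, so it must be alpha.
(r5,c2): row 5 has {beta,gamma,epsilon}; column 2 has {alpha,epsilon}, so it must be delta.
(r5,c5): row 5 has {beta,gamma,delta,epsilon}; column 5 has {beta,gamma,epsilon}, so it must be alpha.
(r1,c1): row 1 has {alpha,gamma}; column 1 has {alpha,beta,gamma,delta}, so it must be epsilon.
(r1,c2): row 1 has {alpha,gamma,epsilon}; column 2 has {alpha,delta,epsilon}, so it must be beta.
(r1,c5): row 1 has {alpha,beta,gamma,epsilon}; column 5 has {alpha,beta,gamma,epsilon}, so it must be delta.
(r2,c2): row 2 has {alpha,beta,delta,epsilon}; column 2 has {alpha,beta,delta,epsilon}, so it must be gamma.

gamma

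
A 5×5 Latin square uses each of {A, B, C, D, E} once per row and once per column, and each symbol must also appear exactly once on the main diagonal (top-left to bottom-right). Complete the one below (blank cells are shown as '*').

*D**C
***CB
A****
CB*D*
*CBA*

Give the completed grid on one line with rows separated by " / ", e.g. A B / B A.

At row 3, column 2: row 3 has {A}; column 2 has {B,C,D}; that leaves E.
At row 3, column 3: row 3 has {A,E}; column 3 has {B}; the diagonal has {D}; that leaves C.
At row 3, column 4: row 3 has {A,C,E}; column 4 has {A,C,D}; that leaves B.
At row 3, column 5: row 3 has {A,B,C,E}; column 5 has {B,C}; that leaves D.
At row 5, column 5: row 5 has {A,B,C}; column 5 has {B,C,D}; the diagonal has {C,D}; that leaves E.
At row 1, column 1: row 1 has {C,D}; column 1 has {A,C}; the diagonal has {C,D,E}; that leaves B.
At row 1, column 4: row 1 has {B,C,D}; column 4 has {A,B,C,D}; that leaves E.
At row 2, column 2: row 2 has {B,C}; column 2 has {B,C,D,E}; the diagonal has {B,C,D,E}; that leaves A.
At row 4, column 5: row 4 has {B,C,D}; column 5 has {B,C,D,E}; that leaves A.
At row 5, column 1: row 5 has {A,B,C,E}; column 1 has {A,B,C}; that leaves D.
At row 1, column 3: row 1 has {B,C,D,E}; column 3 has {B,C}; that leaves A.
At row 2, column 1: row 2 has {A,B,C}; column 1 has {A,B,C,D}; that leaves E.
At row 2, column 3: row 2 has {A,B,C,E}; column 3 has {A,B,C}; that leaves D.
At row 4, column 3: row 4 has {A,B,C,D}; column 3 has {A,B,C,D}; that leaves E.

B D A E C / E A D C B / A E C B D / C B E D A / D C B A E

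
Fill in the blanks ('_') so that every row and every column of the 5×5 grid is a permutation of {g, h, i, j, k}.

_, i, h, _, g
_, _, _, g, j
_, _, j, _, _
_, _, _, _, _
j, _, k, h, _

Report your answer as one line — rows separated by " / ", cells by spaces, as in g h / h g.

k i h j g / h k i g j / g h j i k / i j g k h / j g k h i

Cell (r1,c1): row 1 has {g,h,i}; column 1 has {j} → k.
Cell (r1,c4): row 1 has {g,h,i,k}; column 4 has {g,h} → j.
Cell (r2,c3): row 2 has {g,j}; column 3 has {h,j,k} → i.
Cell (r4,c3): row 4 is empty so far; column 3 has {h,i,j,k} → g.
Cell (r5,c2): row 5 has {h,j,k}; column 2 has {i} → g.
Cell (r5,c5): row 5 has {g,h,j,k}; column 5 has {g,j} → i.
Cell (r2,c1): row 2 has {g,i,j}; column 1 has {j,k} → h.
Cell (r2,c2): row 2 has {g,h,i,j}; column 2 has {g,i} → k.
Cell (r3,c2): row 3 has {j}; column 2 has {g,i,k} → h.
Cell (r3,c5): row 3 has {h,j}; column 5 has {g,i,j} → k.
Cell (r4,c1): row 4 has {g}; column 1 has {h,j,k} → i.
Cell (r4,c2): row 4 has {g,i}; column 2 has {g,h,i,k} → j.
Cell (r4,c4): row 4 has {g,i,j}; column 4 has {g,h,j} → k.
Cell (r4,c5): row 4 has {g,i,j,k}; column 5 has {g,i,j,k} → h.
Cell (r3,c1): row 3 has {h,j,k}; column 1 has {h,i,j,k} → g.
Cell (r3,c4): row 3 has {g,h,j,k}; column 4 has {g,h,j,k} → i.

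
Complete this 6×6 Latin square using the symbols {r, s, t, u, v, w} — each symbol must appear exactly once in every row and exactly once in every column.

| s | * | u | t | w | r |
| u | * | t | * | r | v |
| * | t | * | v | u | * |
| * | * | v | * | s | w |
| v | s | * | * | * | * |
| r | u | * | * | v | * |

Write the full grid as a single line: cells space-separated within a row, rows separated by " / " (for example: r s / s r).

s v u t w r / u w t s r v / w t r v u s / t r v u s w / v s w r t u / r u s w v t

(r1,c2) = v
(r2,c2) = w
(r2,c4) = s
(r3,c1) = w
(r3,c6) = s
(r4,c1) = t
(r4,c2) = r
(r4,c4) = u
(r5,c5) = t
(r5,c6) = u
(r6,c4) = w
(r6,c6) = t
(r3,c3) = r
(r5,c3) = w
(r5,c4) = r
(r6,c3) = s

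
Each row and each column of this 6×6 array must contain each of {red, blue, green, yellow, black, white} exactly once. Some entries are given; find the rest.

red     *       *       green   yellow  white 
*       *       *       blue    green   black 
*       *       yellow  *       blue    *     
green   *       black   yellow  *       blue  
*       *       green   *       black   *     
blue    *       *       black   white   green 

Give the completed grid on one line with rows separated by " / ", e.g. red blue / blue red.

At row 1, column 3: row 1 has {red,green,yellow,white}; column 3 has {green,yellow,black}; that leaves blue.
At row 3, column 6: row 3 has {blue,yellow}; column 6 has {blue,green,black,white}; that leaves red.
At row 4, column 5: row 4 has {blue,green,yellow,black}; column 5 has {blue,green,yellow,black,white}; that leaves red.
At row 5, column 6: row 5 has {green,black}; column 6 has {red,blue,green,black,white}; that leaves yellow.
At row 6, column 3: row 6 has {blue,green,black,white}; column 3 has {blue,green,yellow,black}; that leaves red.
At row 1, column 2: row 1 has {red,blue,green,yellow,white}; column 2 is empty so far; that leaves black.
At row 2, column 3: row 2 has {blue,green,black}; column 3 has {red,blue,green,yellow,black}; that leaves white.
At row 3, column 4: row 3 has {red,blue,yellow}; column 4 has {blue,green,yellow,black}; that leaves white.
At row 4, column 2: row 4 has {red,blue,green,yellow,black}; column 2 has {black}; that leaves white.
At row 5, column 1: row 5 has {green,yellow,black}; column 1 has {red,blue,green}; that leaves white.
At row 5, column 4: row 5 has {green,yellow,black,white}; column 4 has {blue,green,yellow,black,white}; that leaves red.
At row 6, column 2: row 6 has {red,blue,green,black,white}; column 2 has {black,white}; that leaves yellow.
At row 2, column 1: row 2 has {blue,green,black,white}; column 1 has {red,blue,green,white}; that leaves yellow.
At row 2, column 2: row 2 has {blue,green,yellow,black,white}; column 2 has {yellow,black,white}; that leaves red.
At row 3, column 1: row 3 has {red,blue,yellow,white}; column 1 has {red,blue,green,yellow,white}; that leaves black.
At row 3, column 2: row 3 has {red,blue,yellow,black,white}; column 2 has {red,yellow,black,white}; that leaves green.
At row 5, column 2: row 5 has {red,green,yellow,black,white}; column 2 has {red,green,yellow,black,white}; that leaves blue.

red black blue green yellow white / yellow red white blue green black / black green yellow white blue red / green white black yellow red blue / white blue green red black yellow / blue yellow red black white green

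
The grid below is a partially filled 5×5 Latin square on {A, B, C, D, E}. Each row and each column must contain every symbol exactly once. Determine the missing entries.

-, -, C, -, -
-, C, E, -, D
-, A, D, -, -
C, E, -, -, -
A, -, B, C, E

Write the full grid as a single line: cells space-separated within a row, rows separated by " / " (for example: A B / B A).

D B C E A / B C E A D / E A D B C / C E A D B / A D B C E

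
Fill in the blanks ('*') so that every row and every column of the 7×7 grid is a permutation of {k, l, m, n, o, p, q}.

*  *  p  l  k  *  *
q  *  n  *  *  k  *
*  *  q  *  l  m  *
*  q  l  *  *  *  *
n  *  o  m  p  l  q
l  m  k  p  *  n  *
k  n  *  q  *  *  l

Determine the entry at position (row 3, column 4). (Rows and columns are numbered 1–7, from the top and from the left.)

n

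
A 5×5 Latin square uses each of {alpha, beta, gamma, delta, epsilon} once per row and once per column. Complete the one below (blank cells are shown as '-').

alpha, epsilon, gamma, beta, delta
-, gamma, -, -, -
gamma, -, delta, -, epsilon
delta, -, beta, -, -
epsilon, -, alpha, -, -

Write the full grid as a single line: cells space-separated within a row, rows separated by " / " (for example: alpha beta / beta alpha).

alpha epsilon gamma beta delta / beta gamma epsilon delta alpha / gamma beta delta alpha epsilon / delta alpha beta epsilon gamma / epsilon delta alpha gamma beta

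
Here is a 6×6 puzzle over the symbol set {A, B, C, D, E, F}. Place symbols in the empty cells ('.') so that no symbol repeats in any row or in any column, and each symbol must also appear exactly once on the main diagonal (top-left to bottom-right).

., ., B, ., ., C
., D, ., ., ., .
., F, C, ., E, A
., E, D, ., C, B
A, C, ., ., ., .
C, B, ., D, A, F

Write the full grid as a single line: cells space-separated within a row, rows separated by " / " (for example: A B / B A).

E A B F D C / B D A C F E / D F C B E A / F E D A C B / A C F E B D / C B E D A F

Cell (r1,c1): row 1 has {B,C}; column 1 has {A,C}; the diagonal has {C,D,F} → E.
Cell (r1,c2): row 1 has {B,C,E}; column 2 has {B,C,D,E,F} → A.
Cell (r1,c4): row 1 has {A,B,C,E}; column 4 has {D} → F.
Cell (r1,c5): row 1 has {A,B,C,E,F}; column 5 has {A,C,E} → D.
Cell (r2,c6): row 2 has {D}; column 6 has {A,B,C,F} → E.
Cell (r3,c4): row 3 has {A,C,E,F}; column 4 has {D,F} → B.
Cell (r4,c1): row 4 has {B,C,D,E}; column 1 has {A,C,E} → F.
Cell (r4,c4): row 4 has {B,C,D,E,F}; column 4 has {B,D,F}; the diagonal has {C,D,E,F} → A.
Cell (r5,c4): row 5 has {A,C}; column 4 has {A,B,D,F} → E.
Cell (r5,c5): row 5 has {A,C,E}; column 5 has {A,C,D,E}; the diagonal has {A,C,D,E,F} → B.
Cell (r5,c6): row 5 has {A,B,C,E}; column 6 has {A,B,C,E,F} → D.
Cell (r6,c3): row 6 has {A,B,C,D,F}; column 3 has {B,C,D} → E.
Cell (r2,c1): row 2 has {D,E}; column 1 has {A,C,E,F} → B.
Cell (r2,c4): row 2 has {B,D,E}; column 4 has {A,B,D,E,F} → C.
Cell (r2,c5): row 2 has {B,C,D,E}; column 5 has {A,B,C,D,E} → F.
Cell (r3,c1): row 3 has {A,B,C,E,F}; column 1 has {A,B,C,E,F} → D.
Cell (r5,c3): row 5 has {A,B,C,D,E}; column 3 has {B,C,D,E} → F.
Cell (r2,c3): row 2 has {B,C,D,E,F}; column 3 has {B,C,D,E,F} → A.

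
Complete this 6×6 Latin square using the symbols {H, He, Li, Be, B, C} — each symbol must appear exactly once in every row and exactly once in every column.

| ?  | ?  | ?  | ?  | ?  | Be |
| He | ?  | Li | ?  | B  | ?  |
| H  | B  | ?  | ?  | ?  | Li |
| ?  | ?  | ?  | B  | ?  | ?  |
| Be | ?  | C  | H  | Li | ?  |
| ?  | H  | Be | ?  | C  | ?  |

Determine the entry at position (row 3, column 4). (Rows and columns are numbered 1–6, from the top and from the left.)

C

(r3,c3): row 3 has {H,Li,B}; column 3 has {Li,Be,C}, so it must be He.
(r3,c5): row 3 has {H,He,Li,B}; column 5 has {Li,B,C}, so it must be Be.
(r4,c3): row 4 has {B}; column 3 has {He,Li,Be,C}, so it must be H.
(r4,c5): row 4 has {H,B}; column 5 has {Li,Be,B,C}, so it must be He.
(r4,c6): row 4 has {H,He,B}; column 6 has {Li,Be}, so it must be C.
(r5,c2): row 5 has {H,Li,Be,C}; column 2 has {H,B}, so it must be He.
(r5,c6): row 5 has {H,He,Li,Be,C}; column 6 has {Li,Be,C}, so it must be B.
(r6,c6): row 6 has {H,Be,C}; column 6 has {Li,Be,B,C}, so it must be He.
(r1,c3): row 1 has {Be}; column 3 has {H,He,Li,Be,C}, so it must be B.
(r1,c5): row 1 has {Be,B}; column 5 has {He,Li,Be,B,C}, so it must be H.
(r2,c6): row 2 has {He,Li,B}; column 6 has {He,Li,Be,B,C}, so it must be H.
(r3,c4): row 3 has {H,He,Li,Be,B}; column 4 has {H,B}, so it must be C.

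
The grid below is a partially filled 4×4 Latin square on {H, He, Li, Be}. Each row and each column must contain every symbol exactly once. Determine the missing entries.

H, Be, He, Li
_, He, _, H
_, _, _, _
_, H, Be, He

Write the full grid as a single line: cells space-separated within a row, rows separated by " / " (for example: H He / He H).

Cell (r2,c3): row 2 has {H,He}; column 3 has {He,Be} → Li.
Cell (r3,c2): row 3 is empty so far; column 2 has {H,He,Be} → Li.
Cell (r3,c3): row 3 has {Li}; column 3 has {He,Li,Be} → H.
Cell (r3,c4): row 3 has {H,Li}; column 4 has {H,He,Li} → Be.
Cell (r4,c1): row 4 has {H,He,Be}; column 1 has {H} → Li.
Cell (r2,c1): row 2 has {H,He,Li}; column 1 has {H,Li} → Be.
Cell (r3,c1): row 3 has {H,Li,Be}; column 1 has {H,Li,Be} → He.

H Be He Li / Be He Li H / He Li H Be / Li H Be He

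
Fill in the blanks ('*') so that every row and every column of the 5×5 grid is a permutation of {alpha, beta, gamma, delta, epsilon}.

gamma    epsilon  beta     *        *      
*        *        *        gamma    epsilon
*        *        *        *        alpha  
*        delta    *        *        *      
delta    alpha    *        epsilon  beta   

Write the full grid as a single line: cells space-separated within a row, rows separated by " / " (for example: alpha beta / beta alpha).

(r1,c5) = delta
(r2,c2) = beta
(r3,c2) = gamma
(r4,c5) = gamma
(r5,c3) = gamma
(r1,c4) = alpha
(r2,c1) = alpha
(r2,c3) = delta
(r3,c3) = epsilon
(r4,c3) = alpha
(r4,c4) = beta
(r3,c1) = beta
(r3,c4) = delta
(r4,c1) = epsilon

gamma epsilon beta alpha delta / alpha beta delta gamma epsilon / beta gamma epsilon delta alpha / epsilon delta alpha beta gamma / delta alpha gamma epsilon beta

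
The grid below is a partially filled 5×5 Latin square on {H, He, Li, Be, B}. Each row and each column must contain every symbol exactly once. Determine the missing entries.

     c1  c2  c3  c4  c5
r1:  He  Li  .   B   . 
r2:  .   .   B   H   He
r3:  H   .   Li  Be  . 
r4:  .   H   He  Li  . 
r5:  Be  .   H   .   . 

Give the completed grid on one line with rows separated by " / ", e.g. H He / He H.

He Li Be B H / Li Be B H He / H He Li Be B / B H He Li Be / Be B H He Li

Cell (r1,c3): row 1 has {He,Li,B}; column 3 has {H,He,Li,B} → Be.
Cell (r1,c5): row 1 has {He,Li,Be,B}; column 5 has {He} → H.
Cell (r2,c1): row 2 has {H,He,B}; column 1 has {H,He,Be} → Li.
Cell (r2,c2): row 2 has {H,He,Li,B}; column 2 has {H,Li} → Be.
Cell (r3,c5): row 3 has {H,Li,Be}; column 5 has {H,He} → B.
Cell (r4,c1): row 4 has {H,He,Li}; column 1 has {H,He,Li,Be} → B.
Cell (r4,c5): row 4 has {H,He,Li,B}; column 5 has {H,He,B} → Be.
Cell (r5,c4): row 5 has {H,Be}; column 4 has {H,Li,Be,B} → He.
Cell (r5,c5): row 5 has {H,He,Be}; column 5 has {H,He,Be,B} → Li.
Cell (r3,c2): row 3 has {H,Li,Be,B}; column 2 has {H,Li,Be} → He.
Cell (r5,c2): row 5 has {H,He,Li,Be}; column 2 has {H,He,Li,Be} → B.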